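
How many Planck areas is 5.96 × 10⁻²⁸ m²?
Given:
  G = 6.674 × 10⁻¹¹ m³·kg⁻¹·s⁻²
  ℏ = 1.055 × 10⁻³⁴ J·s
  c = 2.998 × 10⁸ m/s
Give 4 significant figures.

2.281 × 10⁴²

Planck area: A_P = ℏG/c³ = 2.613 × 10⁻⁷⁰ m².
5.96 × 10⁻²⁸ / 2.613 × 10⁻⁷⁰ = 2.281 × 10⁴²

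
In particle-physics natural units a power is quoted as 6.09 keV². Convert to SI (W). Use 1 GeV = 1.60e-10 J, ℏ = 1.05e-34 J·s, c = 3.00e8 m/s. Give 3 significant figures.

Power is [E]/[T] = [E]²/ℏ.
1 GeV² → 1/ℏ × (1 GeV in J)² = 2.44e14 W.
Convert the energy scale: 6.09 keV² = 6.09e-12 GeV².
Result: 6.09e-12 × 2.44e14 = 1.48e3 W.

1.48e3 W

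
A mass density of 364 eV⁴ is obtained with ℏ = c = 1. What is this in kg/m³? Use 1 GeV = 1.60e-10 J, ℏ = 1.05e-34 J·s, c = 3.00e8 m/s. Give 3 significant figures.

8.48e-14 kg/m³

Mass density is [E]/(c²[L]³) = [E]⁴/(ℏ³c⁵).
1 GeV⁴ → 1/(ℏ³c⁵) × (1 GeV in J)⁴ = 2.33e20 kg/m³.
Convert the energy scale: 364 eV⁴ = 3.64e-34 GeV⁴.
Result: 3.64e-34 × 2.33e20 = 8.48e-14 kg/m³.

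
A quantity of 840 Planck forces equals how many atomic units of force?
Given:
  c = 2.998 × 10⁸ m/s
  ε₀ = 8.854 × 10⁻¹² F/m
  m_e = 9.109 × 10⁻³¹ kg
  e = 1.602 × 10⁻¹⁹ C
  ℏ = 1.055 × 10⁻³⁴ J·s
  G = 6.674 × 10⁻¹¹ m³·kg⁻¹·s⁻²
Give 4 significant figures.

Planck force: F_P = c⁴/G = 1.210 × 10⁴⁴ N
atomic unit of force: F_au = E_h/a₀ = m_e²e⁶/((4πε₀)³ℏ⁴) = 8.220 × 10⁻⁸ N
840 × 1.210 × 10⁴⁴ / 8.220 × 10⁻⁸ = 1.237 × 10⁵⁴

1.237 × 10⁵⁴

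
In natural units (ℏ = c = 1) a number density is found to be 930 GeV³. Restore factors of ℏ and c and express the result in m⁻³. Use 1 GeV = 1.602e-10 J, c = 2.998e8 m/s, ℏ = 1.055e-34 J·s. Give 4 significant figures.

1.208e50 m⁻³

Number density is [L]⁻³ = [E]³/(ℏc)³.
1 GeV³ → 1/(ℏc)³ × (1 GeV in J)³ = 1.299e47 m⁻³.
Result: 930 × 1.299e47 = 1.208e50 m⁻³.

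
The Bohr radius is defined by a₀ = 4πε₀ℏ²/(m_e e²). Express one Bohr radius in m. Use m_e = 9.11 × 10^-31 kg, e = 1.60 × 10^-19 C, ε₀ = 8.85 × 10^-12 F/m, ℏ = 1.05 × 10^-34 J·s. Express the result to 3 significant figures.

a₀ = 4πε₀ℏ²/(m_e e²)
  = 1.23 × 10^-78 / 2.33 × 10^-68
  = 5.26 × 10^-11 m

5.26 × 10^-11 m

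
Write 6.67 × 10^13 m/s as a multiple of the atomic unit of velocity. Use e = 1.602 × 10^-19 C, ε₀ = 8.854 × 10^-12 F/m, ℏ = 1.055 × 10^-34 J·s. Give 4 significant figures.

3.051 × 10^7

atomic unit of velocity: v_au = e²/(4πε₀ℏ) = 2.186 × 10^6 m/s.
6.67 × 10^13 / 2.186 × 10^6 = 3.051 × 10^7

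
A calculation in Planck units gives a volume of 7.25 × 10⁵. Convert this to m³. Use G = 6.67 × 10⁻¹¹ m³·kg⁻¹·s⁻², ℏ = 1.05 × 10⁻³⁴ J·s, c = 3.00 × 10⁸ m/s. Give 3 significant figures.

One Planck volume: V_P = (ℏG/c³)^(3/2) = 4.18 × 10⁻¹⁰⁵ m³.
7.25 × 10⁵ × 4.18 × 10⁻¹⁰⁵ m³ = 3.03 × 10⁻⁹⁹ m³

3.03 × 10⁻⁹⁹ m³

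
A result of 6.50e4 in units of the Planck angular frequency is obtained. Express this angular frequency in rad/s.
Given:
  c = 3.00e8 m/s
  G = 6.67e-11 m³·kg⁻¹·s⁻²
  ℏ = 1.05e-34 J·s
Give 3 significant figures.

One Planck angular frequency: ω_P = √(c⁵/(ℏG)) = 1.86e43 rad/s.
6.50e4 × 1.86e43 rad/s = 1.21e48 rad/s

1.21e48 rad/s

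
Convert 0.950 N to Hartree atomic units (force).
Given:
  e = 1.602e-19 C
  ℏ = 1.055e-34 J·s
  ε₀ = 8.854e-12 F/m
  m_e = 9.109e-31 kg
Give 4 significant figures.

atomic unit of force: F_au = E_h/a₀ = m_e²e⁶/((4πε₀)³ℏ⁴) = 8.220e-8 N.
0.950 / 8.220e-8 = 1.156e7

1.156e7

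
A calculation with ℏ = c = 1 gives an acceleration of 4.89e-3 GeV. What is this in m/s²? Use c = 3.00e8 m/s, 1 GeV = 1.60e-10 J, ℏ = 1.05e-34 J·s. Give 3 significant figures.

2.24e30 m/s²

Acceleration is [L]/[T]² = c·[E]/ℏ.
1 GeV → c/ℏ × (1 GeV in J) = 4.57e32 m/s².
Result: 4.89e-3 × 4.57e32 = 2.24e30 m/s².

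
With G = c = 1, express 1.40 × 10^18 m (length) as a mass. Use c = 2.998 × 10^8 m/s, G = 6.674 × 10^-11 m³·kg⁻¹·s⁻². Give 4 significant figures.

Length → mass via c²/G.
1.40 × 10^18 m × (c²/G) = 1.885 × 10^45 kg

1.885 × 10^45 kg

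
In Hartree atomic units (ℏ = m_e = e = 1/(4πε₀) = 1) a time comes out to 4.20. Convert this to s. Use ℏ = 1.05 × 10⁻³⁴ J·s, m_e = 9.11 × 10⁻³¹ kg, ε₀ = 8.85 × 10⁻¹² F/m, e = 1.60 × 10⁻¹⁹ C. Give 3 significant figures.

One atomic unit of time: τ_au = (4πε₀)²ℏ³/(m_e e⁴) = 2.40 × 10⁻¹⁷ s.
4.20 × 2.40 × 10⁻¹⁷ s = 1.01 × 10⁻¹⁶ s

1.01 × 10⁻¹⁶ s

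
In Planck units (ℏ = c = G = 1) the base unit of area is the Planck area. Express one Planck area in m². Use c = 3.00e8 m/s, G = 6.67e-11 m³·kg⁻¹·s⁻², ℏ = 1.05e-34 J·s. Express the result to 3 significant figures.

A_P = ℏG/c³
  = 7.00e-45 / 2.70e25
  = 2.59e-70 m²

2.59e-70 m²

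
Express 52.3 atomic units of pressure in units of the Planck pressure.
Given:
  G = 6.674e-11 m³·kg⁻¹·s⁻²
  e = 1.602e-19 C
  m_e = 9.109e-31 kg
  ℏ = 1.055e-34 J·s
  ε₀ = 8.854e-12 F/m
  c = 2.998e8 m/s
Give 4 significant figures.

3.307e-99

atomic unit of pressure: P_au = E_h/a₀³ = m_e⁴e¹⁰/((4πε₀)⁵ℏ⁸) = 2.929e13 Pa
Planck pressure: p_P = c⁷/(ℏG²) = 4.632e113 Pa
52.3 × 2.929e13 / 4.632e113 = 3.307e-99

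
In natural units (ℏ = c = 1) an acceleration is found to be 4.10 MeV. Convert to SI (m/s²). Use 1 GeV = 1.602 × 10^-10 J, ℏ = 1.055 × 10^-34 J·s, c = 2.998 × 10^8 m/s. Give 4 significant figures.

Acceleration is [L]/[T]² = c·[E]/ℏ.
1 GeV → c/ℏ × (1 GeV in J) = 4.552 × 10^32 m/s².
Convert the energy scale: 4.10 MeV = 4.10 × 10^-3 GeV.
Result: 4.10 × 10^-3 × 4.552 × 10^32 = 1.866 × 10^30 m/s².

1.866 × 10^30 m/s²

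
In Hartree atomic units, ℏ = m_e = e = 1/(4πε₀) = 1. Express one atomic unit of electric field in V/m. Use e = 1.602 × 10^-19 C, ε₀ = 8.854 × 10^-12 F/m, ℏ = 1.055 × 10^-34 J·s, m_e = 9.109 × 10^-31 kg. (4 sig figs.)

5.131 × 10^11 V/m

The unique combination of the constants set to 1 with dimensions of electric field is E_au = E_h/(e a₀) = m_e²e⁵/((4πε₀)³ℏ⁴).
E_h = 4.354 × 10^-18 J
a₀ = 5.297 × 10^-11 m
E_h/(e·a₀) = 5.131 × 10^11 V/m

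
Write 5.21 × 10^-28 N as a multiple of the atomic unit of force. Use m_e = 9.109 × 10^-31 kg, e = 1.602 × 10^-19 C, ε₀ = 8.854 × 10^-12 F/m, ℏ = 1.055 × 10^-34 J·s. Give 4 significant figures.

atomic unit of force: F_au = E_h/a₀ = m_e²e⁶/((4πε₀)³ℏ⁴) = 8.220 × 10^-8 N.
5.21 × 10^-28 / 8.220 × 10^-8 = 6.338 × 10^-21

6.338 × 10^-21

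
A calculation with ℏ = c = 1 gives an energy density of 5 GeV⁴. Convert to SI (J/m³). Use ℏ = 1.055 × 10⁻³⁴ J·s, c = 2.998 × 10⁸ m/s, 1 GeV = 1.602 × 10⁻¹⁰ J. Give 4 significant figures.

1.041 × 10³⁸ J/m³

[E]/[L]³ = [E]⁴/(ℏc)³; restore (ℏc)⁻³.
1 GeV⁴ → 1/(ℏc)³ × (1 GeV in J)⁴ = 2.082 × 10³⁷ J/m³.
Result: 5 × 2.082 × 10³⁷ = 1.041 × 10³⁸ J/m³.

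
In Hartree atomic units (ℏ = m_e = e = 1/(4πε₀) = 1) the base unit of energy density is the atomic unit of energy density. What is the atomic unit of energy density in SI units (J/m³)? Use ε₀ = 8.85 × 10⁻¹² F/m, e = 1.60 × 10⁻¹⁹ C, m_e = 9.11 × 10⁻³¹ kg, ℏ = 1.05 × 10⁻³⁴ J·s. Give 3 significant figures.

u_au = E_h/a₀³ = m_e⁴e¹⁰/((4πε₀)⁵ℏ⁸)
E_h = 4.38 × 10⁻¹⁸ J
a₀ = 5.26 × 10⁻¹¹ m
E_h/a₀³ = 3.01 × 10¹³ J/m³

3.01 × 10¹³ J/m³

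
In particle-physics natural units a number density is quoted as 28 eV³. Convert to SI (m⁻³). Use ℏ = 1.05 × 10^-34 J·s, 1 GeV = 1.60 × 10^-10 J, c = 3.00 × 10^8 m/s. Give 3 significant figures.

3.67 × 10^21 m⁻³

Number density is [L]⁻³ = [E]³/(ℏc)³.
1 GeV³ → 1/(ℏc)³ × (1 GeV in J)³ = 1.31 × 10^47 m⁻³.
Convert the energy scale: 28 eV³ = 2.80 × 10^-26 GeV³.
Result: 2.80 × 10^-26 × 1.31 × 10^47 = 3.67 × 10^21 m⁻³.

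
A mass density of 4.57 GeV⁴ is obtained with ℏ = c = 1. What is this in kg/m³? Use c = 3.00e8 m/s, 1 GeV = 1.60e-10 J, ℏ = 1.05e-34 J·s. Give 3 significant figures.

Mass density is [E]/(c²[L]³) = [E]⁴/(ℏ³c⁵).
1 GeV⁴ → 1/(ℏ³c⁵) × (1 GeV in J)⁴ = 2.33e20 kg/m³.
Result: 4.57 × 2.33e20 = 1.06e21 kg/m³.

1.06e21 kg/m³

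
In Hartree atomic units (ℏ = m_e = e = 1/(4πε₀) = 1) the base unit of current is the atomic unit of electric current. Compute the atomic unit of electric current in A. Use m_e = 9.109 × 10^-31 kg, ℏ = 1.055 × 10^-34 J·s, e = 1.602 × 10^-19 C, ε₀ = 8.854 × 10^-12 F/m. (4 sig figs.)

I_au = e E_h/ℏ = m_e e⁵/((4πε₀)²ℏ³)
E_h = 4.354 × 10^-18 J
e·E_h/ℏ = 6.612 × 10^-3 A

6.612 × 10^-3 A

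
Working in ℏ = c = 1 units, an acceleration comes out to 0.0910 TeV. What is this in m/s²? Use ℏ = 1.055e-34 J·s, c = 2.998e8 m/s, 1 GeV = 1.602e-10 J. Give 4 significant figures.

4.143e34 m/s²

Acceleration is [L]/[T]² = c·[E]/ℏ.
1 GeV → c/ℏ × (1 GeV in J) = 4.552e32 m/s².
Convert the energy scale: 0.0910 TeV = 91 GeV.
Result: 91 × 4.552e32 = 4.143e34 m/s².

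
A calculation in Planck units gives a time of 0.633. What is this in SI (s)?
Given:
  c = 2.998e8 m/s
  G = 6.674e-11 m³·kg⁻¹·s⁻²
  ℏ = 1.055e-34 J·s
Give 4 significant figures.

3.413e-44 s

One Planck time: t_P = √(ℏG/c⁵) = 5.392e-44 s.
0.633 × 5.392e-44 s = 3.413e-44 s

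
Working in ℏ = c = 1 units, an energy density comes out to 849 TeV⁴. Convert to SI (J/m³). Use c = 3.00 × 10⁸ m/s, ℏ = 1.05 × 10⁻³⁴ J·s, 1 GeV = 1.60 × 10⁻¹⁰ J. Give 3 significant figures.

1.78 × 10⁵² J/m³

[E]/[L]³ = [E]⁴/(ℏc)³; restore (ℏc)⁻³.
1 GeV⁴ → 1/(ℏc)³ × (1 GeV in J)⁴ = 2.10 × 10³⁷ J/m³.
Convert the energy scale: 849 TeV⁴ = 8.49 × 10¹⁴ GeV⁴.
Result: 8.49 × 10¹⁴ × 2.10 × 10³⁷ = 1.78 × 10⁵² J/m³.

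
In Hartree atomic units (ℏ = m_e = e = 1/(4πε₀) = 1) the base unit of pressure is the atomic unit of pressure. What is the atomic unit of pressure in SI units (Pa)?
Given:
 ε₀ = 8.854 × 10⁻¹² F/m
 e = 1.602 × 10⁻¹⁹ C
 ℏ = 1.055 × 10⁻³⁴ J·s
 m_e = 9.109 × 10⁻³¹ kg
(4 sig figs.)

P_au = E_h/a₀³ = m_e⁴e¹⁰/((4πε₀)⁵ℏ⁸)
E_h = 4.354 × 10⁻¹⁸ J
a₀ = 5.297 × 10⁻¹¹ m
E_h/a₀³ = 2.929 × 10¹³ Pa

2.929 × 10¹³ Pa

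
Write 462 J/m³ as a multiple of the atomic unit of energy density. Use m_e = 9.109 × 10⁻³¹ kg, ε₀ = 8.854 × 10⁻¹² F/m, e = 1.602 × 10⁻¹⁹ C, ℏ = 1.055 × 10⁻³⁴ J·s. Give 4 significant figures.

1.577 × 10⁻¹¹

atomic unit of energy density: u_au = E_h/a₀³ = m_e⁴e¹⁰/((4πε₀)⁵ℏ⁸) = 2.929 × 10¹³ J/m³.
462 / 2.929 × 10¹³ = 1.577 × 10⁻¹¹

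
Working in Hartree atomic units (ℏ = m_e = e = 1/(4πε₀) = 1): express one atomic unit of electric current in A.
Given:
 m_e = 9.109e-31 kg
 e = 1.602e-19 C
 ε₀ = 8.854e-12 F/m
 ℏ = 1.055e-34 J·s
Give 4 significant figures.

Dimensional analysis gives I_au = e E_h/ℏ = m_e e⁵/((4πε₀)²ℏ³).
E_h = 4.354e-18 J
e·E_h/ℏ = 6.612e-3 A

6.612e-3 A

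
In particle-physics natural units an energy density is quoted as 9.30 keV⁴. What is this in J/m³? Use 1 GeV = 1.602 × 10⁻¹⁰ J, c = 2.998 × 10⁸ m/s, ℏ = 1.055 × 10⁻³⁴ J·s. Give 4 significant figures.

1.936 × 10¹⁴ J/m³

[E]/[L]³ = [E]⁴/(ℏc)³; restore (ℏc)⁻³.
1 GeV⁴ → 1/(ℏc)³ × (1 GeV in J)⁴ = 2.082 × 10³⁷ J/m³.
Convert the energy scale: 9.30 keV⁴ = 9.30 × 10⁻²⁴ GeV⁴.
Result: 9.30 × 10⁻²⁴ × 2.082 × 10³⁷ = 1.936 × 10¹⁴ J/m³.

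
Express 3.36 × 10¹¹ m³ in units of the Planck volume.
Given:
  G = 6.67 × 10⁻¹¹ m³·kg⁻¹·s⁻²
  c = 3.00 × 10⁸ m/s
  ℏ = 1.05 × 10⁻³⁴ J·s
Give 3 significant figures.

8.04 × 10¹¹⁵

Planck volume: V_P = (ℏG/c³)^(3/2) = 4.18 × 10⁻¹⁰⁵ m³.
3.36 × 10¹¹ / 4.18 × 10⁻¹⁰⁵ = 8.04 × 10¹¹⁵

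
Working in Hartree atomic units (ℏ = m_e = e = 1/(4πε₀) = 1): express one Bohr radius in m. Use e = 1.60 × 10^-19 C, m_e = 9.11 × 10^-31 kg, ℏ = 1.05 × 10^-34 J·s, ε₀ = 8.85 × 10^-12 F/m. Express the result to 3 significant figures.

5.26 × 10^-11 m

From ℏ = m_e = e = 1/(4πε₀) = 1 the length scale is a₀ = 4πε₀ℏ²/(m_e e²).
  = 1.23 × 10^-78 / 2.33 × 10^-68
  = 5.26 × 10^-11 m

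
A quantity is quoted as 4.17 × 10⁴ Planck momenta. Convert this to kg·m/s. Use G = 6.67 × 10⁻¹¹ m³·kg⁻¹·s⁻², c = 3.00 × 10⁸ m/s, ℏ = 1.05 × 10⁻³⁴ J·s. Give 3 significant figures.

One Planck momentum: p_P = √(ℏc³/G) = 6.52 kg·m/s.
4.17 × 10⁴ × 6.52 kg·m/s = 2.72 × 10⁵ kg·m/s

2.72 × 10⁵ kg·m/s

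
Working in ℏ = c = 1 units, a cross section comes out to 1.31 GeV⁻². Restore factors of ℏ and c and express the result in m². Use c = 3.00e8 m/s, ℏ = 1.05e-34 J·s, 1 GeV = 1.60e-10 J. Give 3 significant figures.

5.08e-32 m²

Area is [L]² = [E]⁻²·(ℏc)²; restore (ℏc)².
1 GeV⁻² → (ℏc)² × (1 GeV in J)⁻² = 3.88e-32 m².
Result: 1.31 × 3.88e-32 = 5.08e-32 m².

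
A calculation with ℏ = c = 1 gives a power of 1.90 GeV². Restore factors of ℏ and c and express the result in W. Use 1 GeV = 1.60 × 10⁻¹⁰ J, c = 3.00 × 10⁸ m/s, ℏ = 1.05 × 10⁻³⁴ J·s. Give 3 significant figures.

Power is [E]/[T] = [E]²/ℏ.
1 GeV² → 1/ℏ × (1 GeV in J)² = 2.44 × 10¹⁴ W.
Result: 1.90 × 2.44 × 10¹⁴ = 4.63 × 10¹⁴ W.

4.63 × 10¹⁴ W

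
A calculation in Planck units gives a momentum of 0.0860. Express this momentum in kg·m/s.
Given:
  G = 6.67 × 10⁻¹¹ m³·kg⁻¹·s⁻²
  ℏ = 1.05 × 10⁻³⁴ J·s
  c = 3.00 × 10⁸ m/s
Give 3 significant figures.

0.561 kg·m/s

One Planck momentum: p_P = √(ℏc³/G) = 6.52 kg·m/s.
0.0860 × 6.52 kg·m/s = 0.561 kg·m/s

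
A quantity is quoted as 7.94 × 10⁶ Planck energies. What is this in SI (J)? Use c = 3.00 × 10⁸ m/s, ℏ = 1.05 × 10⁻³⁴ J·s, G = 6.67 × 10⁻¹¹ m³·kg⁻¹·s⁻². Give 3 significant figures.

1.55 × 10¹⁶ J

One Planck energy: E_P = √(ℏc⁵/G) = 1.96 × 10⁹ J.
7.94 × 10⁶ × 1.96 × 10⁹ J = 1.55 × 10¹⁶ J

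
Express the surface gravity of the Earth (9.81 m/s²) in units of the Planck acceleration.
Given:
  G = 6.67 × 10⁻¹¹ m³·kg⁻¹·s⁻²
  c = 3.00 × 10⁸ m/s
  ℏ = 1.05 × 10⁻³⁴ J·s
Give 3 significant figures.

Planck acceleration: a_P = √(c⁷/(ℏG)) = 5.59 × 10⁵¹ m/s².
9.81 / 5.59 × 10⁵¹ = 1.76 × 10⁻⁵¹

1.76 × 10⁻⁵¹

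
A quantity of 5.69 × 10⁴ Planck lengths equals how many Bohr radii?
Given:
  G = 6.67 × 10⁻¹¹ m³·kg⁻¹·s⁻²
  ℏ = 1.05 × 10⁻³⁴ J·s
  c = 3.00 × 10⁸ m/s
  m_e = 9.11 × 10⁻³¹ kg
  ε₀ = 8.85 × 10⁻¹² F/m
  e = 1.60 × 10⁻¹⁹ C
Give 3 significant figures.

1.74 × 10⁻²⁰

Planck length: ℓ_P = √(ℏG/c³) = 1.61 × 10⁻³⁵ m
Bohr radius: a₀ = 4πε₀ℏ²/(m_e e²) = 5.26 × 10⁻¹¹ m
5.69 × 10⁴ × 1.61 × 10⁻³⁵ / 5.26 × 10⁻¹¹ = 1.74 × 10⁻²⁰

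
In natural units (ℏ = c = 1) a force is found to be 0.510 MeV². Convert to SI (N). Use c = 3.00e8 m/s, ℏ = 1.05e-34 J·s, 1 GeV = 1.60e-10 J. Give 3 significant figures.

Force is [E]/[L] = [E]²/(ℏc); restore (ℏc)⁻¹.
1 GeV² → 1/(ℏc) × (1 GeV in J)² = 8.13e5 N.
Convert the energy scale: 0.510 MeV² = 5.10e-7 GeV².
Result: 5.10e-7 × 8.13e5 = 0.414 N.

0.414 N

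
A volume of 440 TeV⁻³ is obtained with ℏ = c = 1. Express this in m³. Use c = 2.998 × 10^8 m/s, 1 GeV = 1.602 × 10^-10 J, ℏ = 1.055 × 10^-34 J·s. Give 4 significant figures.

Volume is [L]³ = [E]⁻³·(ℏc)³.
1 GeV⁻³ → (ℏc)³ × (1 GeV in J)⁻³ = 7.696 × 10^-48 m³.
Convert the energy scale: 440 TeV⁻³ = 4.40 × 10^-7 GeV⁻³.
Result: 4.40 × 10^-7 × 7.696 × 10^-48 = 3.386 × 10^-54 m³.

3.386 × 10^-54 m³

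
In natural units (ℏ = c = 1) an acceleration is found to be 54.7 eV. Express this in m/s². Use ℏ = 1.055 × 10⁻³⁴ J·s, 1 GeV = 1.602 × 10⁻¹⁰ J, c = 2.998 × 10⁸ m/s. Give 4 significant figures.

Acceleration is [L]/[T]² = c·[E]/ℏ.
1 GeV → c/ℏ × (1 GeV in J) = 4.552 × 10³² m/s².
Convert the energy scale: 54.7 eV = 5.47 × 10⁻⁸ GeV.
Result: 5.47 × 10⁻⁸ × 4.552 × 10³² = 2.490 × 10²⁵ m/s².

2.490 × 10²⁵ m/s²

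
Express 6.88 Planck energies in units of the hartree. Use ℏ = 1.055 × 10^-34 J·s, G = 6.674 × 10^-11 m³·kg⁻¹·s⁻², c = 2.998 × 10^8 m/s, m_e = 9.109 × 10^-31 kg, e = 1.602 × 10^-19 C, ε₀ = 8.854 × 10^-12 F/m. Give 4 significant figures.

Planck energy: E_P = √(ℏc⁵/G) = 1.957 × 10^9 J
hartree: E_h = m_e e⁴/(4πε₀ℏ)² = 4.354 × 10^-18 J
6.88 × 1.957 × 10^9 / 4.354 × 10^-18 = 3.092 × 10^27

3.092 × 10^27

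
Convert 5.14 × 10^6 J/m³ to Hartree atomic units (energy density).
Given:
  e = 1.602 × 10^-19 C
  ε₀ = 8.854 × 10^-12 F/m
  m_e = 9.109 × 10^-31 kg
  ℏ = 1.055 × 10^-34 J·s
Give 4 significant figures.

atomic unit of energy density: u_au = E_h/a₀³ = m_e⁴e¹⁰/((4πε₀)⁵ℏ⁸) = 2.929 × 10^13 J/m³.
5.14 × 10^6 / 2.929 × 10^13 = 1.755 × 10^-7

1.755 × 10^-7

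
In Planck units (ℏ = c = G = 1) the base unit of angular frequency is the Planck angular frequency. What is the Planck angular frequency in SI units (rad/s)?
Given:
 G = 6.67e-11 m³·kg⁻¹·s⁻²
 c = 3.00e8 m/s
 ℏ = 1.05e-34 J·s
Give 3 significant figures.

ω_P = √(c⁵/(ℏG))
  = √(3.47e86)
  = 1.86e43 rad/s

1.86e43 rad/s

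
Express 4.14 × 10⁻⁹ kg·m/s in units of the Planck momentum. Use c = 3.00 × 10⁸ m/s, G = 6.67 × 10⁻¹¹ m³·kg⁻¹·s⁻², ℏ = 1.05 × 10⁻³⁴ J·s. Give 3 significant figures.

Planck momentum: p_P = √(ℏc³/G) = 6.52 kg·m/s.
4.14 × 10⁻⁹ / 6.52 = 6.35 × 10⁻¹⁰

6.35 × 10⁻¹⁰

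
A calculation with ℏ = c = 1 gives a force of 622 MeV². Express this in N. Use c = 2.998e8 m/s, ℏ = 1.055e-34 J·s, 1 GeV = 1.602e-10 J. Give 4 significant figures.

504.7 N

Force is [E]/[L] = [E]²/(ℏc); restore (ℏc)⁻¹.
1 GeV² → 1/(ℏc) × (1 GeV in J)² = 8.114e5 N.
Convert the energy scale: 622 MeV² = 6.22e-4 GeV².
Result: 6.22e-4 × 8.114e5 = 504.7 N.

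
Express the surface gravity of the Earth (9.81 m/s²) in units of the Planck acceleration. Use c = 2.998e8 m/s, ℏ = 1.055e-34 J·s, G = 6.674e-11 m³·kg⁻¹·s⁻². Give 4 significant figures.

Planck acceleration: a_P = √(c⁷/(ℏG)) = 5.560e51 m/s².
9.81 / 5.560e51 = 1.764e-51

1.764e-51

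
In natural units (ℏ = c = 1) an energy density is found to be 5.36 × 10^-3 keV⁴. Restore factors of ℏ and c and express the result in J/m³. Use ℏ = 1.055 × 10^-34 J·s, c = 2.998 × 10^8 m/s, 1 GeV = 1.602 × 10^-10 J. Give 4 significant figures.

[E]/[L]³ = [E]⁴/(ℏc)³; restore (ℏc)⁻³.
1 GeV⁴ → 1/(ℏc)³ × (1 GeV in J)⁴ = 2.082 × 10^37 J/m³.
Convert the energy scale: 5.36 × 10^-3 keV⁴ = 5.36 × 10^-27 GeV⁴.
Result: 5.36 × 10^-27 × 2.082 × 10^37 = 1.116 × 10^11 J/m³.

1.116 × 10^11 J/m³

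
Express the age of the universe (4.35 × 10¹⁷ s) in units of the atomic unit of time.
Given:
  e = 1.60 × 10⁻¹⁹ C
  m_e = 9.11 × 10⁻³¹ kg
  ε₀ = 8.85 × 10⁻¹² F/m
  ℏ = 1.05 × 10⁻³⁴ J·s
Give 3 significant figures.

1.81 × 10³⁴

atomic unit of time: τ_au = (4πε₀)²ℏ³/(m_e e⁴) = 2.40 × 10⁻¹⁷ s.
4.35 × 10¹⁷ / 2.40 × 10⁻¹⁷ = 1.81 × 10³⁴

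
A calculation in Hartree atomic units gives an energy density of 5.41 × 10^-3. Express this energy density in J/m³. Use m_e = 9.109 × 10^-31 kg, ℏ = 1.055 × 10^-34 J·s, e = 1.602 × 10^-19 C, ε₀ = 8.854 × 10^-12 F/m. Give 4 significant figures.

1.585 × 10^11 J/m³

One atomic unit of energy density: u_au = E_h/a₀³ = m_e⁴e¹⁰/((4πε₀)⁵ℏ⁸) = 2.929 × 10^13 J/m³.
5.41 × 10^-3 × 2.929 × 10^13 J/m³ = 1.585 × 10^11 J/m³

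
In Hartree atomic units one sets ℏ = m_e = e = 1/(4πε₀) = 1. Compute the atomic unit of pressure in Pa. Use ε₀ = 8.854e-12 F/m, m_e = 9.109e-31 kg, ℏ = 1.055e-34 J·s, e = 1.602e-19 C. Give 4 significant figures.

P_au = E_h/a₀³ = m_e⁴e¹⁰/((4πε₀)⁵ℏ⁸)
E_h = 4.354e-18 J
a₀ = 5.297e-11 m
E_h/a₀³ = 2.929e13 Pa

2.929e13 Pa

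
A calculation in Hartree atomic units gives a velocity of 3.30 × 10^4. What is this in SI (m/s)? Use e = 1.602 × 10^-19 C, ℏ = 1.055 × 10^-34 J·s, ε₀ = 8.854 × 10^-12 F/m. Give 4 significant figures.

One atomic unit of velocity: v_au = e²/(4πε₀ℏ) = 2.186 × 10^6 m/s.
3.30 × 10^4 × 2.186 × 10^6 m/s = 7.215 × 10^10 m/s

7.215 × 10^10 m/s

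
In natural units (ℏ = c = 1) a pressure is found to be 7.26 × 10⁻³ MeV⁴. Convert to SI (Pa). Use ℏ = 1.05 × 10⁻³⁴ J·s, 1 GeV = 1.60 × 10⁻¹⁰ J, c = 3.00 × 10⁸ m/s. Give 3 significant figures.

Pressure is [E]/[L]³ = [E]⁴/(ℏc)³.
1 GeV⁴ → 1/(ℏc)³ × (1 GeV in J)⁴ = 2.10 × 10³⁷ Pa.
Convert the energy scale: 7.26 × 10⁻³ MeV⁴ = 7.26 × 10⁻¹⁵ GeV⁴.
Result: 7.26 × 10⁻¹⁵ × 2.10 × 10³⁷ = 1.52 × 10²³ Pa.

1.52 × 10²³ Pa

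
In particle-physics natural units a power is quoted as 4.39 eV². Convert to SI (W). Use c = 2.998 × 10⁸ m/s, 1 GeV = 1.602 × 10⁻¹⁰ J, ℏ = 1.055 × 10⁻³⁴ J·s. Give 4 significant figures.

Power is [E]/[T] = [E]²/ℏ.
1 GeV² → 1/ℏ × (1 GeV in J)² = 2.433 × 10¹⁴ W.
Convert the energy scale: 4.39 eV² = 4.39 × 10⁻¹⁸ GeV².
Result: 4.39 × 10⁻¹⁸ × 2.433 × 10¹⁴ = 1.068 × 10⁻³ W.

1.068 × 10⁻³ W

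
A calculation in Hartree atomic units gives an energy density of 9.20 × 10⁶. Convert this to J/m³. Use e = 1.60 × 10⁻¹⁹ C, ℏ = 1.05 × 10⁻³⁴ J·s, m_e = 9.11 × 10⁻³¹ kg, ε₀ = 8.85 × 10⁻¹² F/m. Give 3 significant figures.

2.77 × 10²⁰ J/m³

One atomic unit of energy density: u_au = E_h/a₀³ = m_e⁴e¹⁰/((4πε₀)⁵ℏ⁸) = 3.01 × 10¹³ J/m³.
9.20 × 10⁶ × 3.01 × 10¹³ J/m³ = 2.77 × 10²⁰ J/m³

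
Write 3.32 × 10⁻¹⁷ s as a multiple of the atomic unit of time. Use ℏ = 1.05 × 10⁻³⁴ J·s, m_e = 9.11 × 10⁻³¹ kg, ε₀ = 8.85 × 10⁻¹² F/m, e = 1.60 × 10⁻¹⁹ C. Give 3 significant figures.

atomic unit of time: τ_au = (4πε₀)²ℏ³/(m_e e⁴) = 2.40 × 10⁻¹⁷ s.
3.32 × 10⁻¹⁷ / 2.40 × 10⁻¹⁷ = 1.38

1.38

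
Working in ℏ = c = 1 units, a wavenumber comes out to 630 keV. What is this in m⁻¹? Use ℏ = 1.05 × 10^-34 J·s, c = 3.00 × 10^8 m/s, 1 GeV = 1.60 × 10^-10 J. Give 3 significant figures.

3.20 × 10^12 m⁻¹

Inverse length is [E]/(ℏc).
1 GeV → 1/(ℏc) × (1 GeV in J) = 5.08 × 10^15 m⁻¹.
Convert the energy scale: 630 keV = 6.30 × 10^-4 GeV.
Result: 6.30 × 10^-4 × 5.08 × 10^15 = 3.20 × 10^12 m⁻¹.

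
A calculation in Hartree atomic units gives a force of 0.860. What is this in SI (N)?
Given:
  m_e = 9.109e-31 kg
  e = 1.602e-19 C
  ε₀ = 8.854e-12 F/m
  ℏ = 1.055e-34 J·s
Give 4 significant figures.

7.069e-8 N

One atomic unit of force: F_au = E_h/a₀ = m_e²e⁶/((4πε₀)³ℏ⁴) = 8.220e-8 N.
0.860 × 8.220e-8 N = 7.069e-8 N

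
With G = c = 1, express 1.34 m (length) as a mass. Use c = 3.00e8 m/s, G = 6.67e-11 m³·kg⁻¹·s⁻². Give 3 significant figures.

1.81e27 kg

Length → mass via c²/G.
1.34 m × (c²/G) = 1.81e27 kg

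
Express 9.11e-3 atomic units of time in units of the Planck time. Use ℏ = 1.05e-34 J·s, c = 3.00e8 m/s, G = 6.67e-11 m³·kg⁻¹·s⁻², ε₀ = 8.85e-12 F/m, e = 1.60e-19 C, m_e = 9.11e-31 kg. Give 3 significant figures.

4.07e24

atomic unit of time: τ_au = (4πε₀)²ℏ³/(m_e e⁴) = 2.40e-17 s
Planck time: t_P = √(ℏG/c⁵) = 5.37e-44 s
9.11e-3 × 2.40e-17 / 5.37e-44 = 4.07e24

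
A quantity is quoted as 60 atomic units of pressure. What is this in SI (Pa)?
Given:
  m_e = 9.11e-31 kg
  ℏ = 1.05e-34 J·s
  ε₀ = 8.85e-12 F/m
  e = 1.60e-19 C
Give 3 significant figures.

1.81e15 Pa

One atomic unit of pressure: P_au = E_h/a₀³ = m_e⁴e¹⁰/((4πε₀)⁵ℏ⁸) = 3.01e13 Pa.
60 × 3.01e13 Pa = 1.81e15 Pa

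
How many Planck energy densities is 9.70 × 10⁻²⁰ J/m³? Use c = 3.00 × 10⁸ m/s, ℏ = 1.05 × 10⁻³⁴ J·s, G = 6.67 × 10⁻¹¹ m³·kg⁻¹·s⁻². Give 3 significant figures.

2.07 × 10⁻¹³³

Planck energy density: u_P = c⁷/(ℏG²) = 4.68 × 10¹¹³ J/m³.
9.70 × 10⁻²⁰ / 4.68 × 10¹¹³ = 2.07 × 10⁻¹³³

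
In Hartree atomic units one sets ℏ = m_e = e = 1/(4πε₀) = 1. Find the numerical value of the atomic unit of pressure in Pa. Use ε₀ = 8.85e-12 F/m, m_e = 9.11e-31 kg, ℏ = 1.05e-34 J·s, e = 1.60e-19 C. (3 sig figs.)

3.01e13 Pa

P_au = E_h/a₀³ = m_e⁴e¹⁰/((4πε₀)⁵ℏ⁸)
E_h = 4.38e-18 J
a₀ = 5.26e-11 m
E_h/a₀³ = 3.01e13 Pa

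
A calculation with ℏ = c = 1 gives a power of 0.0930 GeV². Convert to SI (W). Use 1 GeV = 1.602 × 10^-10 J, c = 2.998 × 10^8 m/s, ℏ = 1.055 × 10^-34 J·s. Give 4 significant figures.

Power is [E]/[T] = [E]²/ℏ.
1 GeV² → 1/ℏ × (1 GeV in J)² = 2.433 × 10^14 W.
Result: 0.0930 × 2.433 × 10^14 = 2.262 × 10^13 W.

2.262 × 10^13 W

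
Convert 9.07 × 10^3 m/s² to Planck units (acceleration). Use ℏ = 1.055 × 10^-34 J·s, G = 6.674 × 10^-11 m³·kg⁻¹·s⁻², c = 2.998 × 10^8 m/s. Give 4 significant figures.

1.631 × 10^-48

Planck acceleration: a_P = √(c⁷/(ℏG)) = 5.560 × 10^51 m/s².
9.07 × 10^3 / 5.560 × 10^51 = 1.631 × 10^-48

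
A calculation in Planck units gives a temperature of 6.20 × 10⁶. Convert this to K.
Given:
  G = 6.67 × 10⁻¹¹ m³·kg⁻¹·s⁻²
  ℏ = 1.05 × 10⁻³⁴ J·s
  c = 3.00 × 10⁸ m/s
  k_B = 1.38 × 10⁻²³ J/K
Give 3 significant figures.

8.79 × 10³⁸ K

One Planck temperature: T_P = √(ℏc⁵/G) / k_B = 1.42 × 10³² K.
6.20 × 10⁶ × 1.42 × 10³² K = 8.79 × 10³⁸ K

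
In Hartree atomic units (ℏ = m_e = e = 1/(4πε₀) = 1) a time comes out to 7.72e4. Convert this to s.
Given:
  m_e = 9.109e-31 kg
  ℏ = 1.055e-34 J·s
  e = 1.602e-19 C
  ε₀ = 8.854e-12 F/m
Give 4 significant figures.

One atomic unit of time: τ_au = (4πε₀)²ℏ³/(m_e e⁴) = 2.423e-17 s.
7.72e4 × 2.423e-17 s = 1.870e-12 s

1.870e-12 s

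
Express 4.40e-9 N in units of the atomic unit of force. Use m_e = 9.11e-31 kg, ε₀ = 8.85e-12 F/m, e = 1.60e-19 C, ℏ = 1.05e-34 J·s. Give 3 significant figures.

atomic unit of force: F_au = E_h/a₀ = m_e²e⁶/((4πε₀)³ℏ⁴) = 8.33e-8 N.
4.40e-9 / 8.33e-8 = 0.0528

0.0528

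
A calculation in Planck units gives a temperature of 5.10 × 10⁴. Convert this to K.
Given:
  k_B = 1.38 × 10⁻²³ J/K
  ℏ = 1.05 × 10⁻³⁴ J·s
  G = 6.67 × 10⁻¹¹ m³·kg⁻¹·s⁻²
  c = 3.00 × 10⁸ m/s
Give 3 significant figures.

One Planck temperature: T_P = √(ℏc⁵/G) / k_B = 1.42 × 10³² K.
5.10 × 10⁴ × 1.42 × 10³² K = 7.23 × 10³⁶ K

7.23 × 10³⁶ K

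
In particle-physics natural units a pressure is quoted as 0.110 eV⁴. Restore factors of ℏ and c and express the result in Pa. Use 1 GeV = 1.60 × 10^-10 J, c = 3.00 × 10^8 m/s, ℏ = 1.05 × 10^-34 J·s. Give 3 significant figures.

2.31 Pa

Pressure is [E]/[L]³ = [E]⁴/(ℏc)³.
1 GeV⁴ → 1/(ℏc)³ × (1 GeV in J)⁴ = 2.10 × 10^37 Pa.
Convert the energy scale: 0.110 eV⁴ = 1.10 × 10^-37 GeV⁴.
Result: 1.10 × 10^-37 × 2.10 × 10^37 = 2.31 Pa.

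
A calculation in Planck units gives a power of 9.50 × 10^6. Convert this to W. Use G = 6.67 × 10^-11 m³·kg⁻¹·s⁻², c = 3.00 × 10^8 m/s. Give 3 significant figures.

One Planck power: P_P = c⁵/G = 3.64 × 10^52 W.
9.50 × 10^6 × 3.64 × 10^52 W = 3.46 × 10^59 W

3.46 × 10^59 W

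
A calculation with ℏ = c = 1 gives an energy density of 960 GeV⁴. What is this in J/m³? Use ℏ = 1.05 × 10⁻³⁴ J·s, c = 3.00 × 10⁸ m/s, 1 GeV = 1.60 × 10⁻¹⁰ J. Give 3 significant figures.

[E]/[L]³ = [E]⁴/(ℏc)³; restore (ℏc)⁻³.
1 GeV⁴ → 1/(ℏc)³ × (1 GeV in J)⁴ = 2.10 × 10³⁷ J/m³.
Result: 960 × 2.10 × 10³⁷ = 2.01 × 10⁴⁰ J/m³.

2.01 × 10⁴⁰ J/m³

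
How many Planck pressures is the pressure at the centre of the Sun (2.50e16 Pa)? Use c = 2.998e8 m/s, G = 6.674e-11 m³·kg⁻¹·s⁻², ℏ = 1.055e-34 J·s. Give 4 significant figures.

5.397e-98

Planck pressure: p_P = c⁷/(ℏG²) = 4.632e113 Pa.
2.50e16 / 4.632e113 = 5.397e-98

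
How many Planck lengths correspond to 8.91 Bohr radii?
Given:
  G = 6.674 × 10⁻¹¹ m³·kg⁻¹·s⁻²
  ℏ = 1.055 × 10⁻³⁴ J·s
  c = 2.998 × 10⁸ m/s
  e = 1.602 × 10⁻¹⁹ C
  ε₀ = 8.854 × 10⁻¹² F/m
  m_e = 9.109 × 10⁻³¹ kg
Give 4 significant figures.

Bohr radius: a₀ = 4πε₀ℏ²/(m_e e²) = 5.297 × 10⁻¹¹ m
Planck length: ℓ_P = √(ℏG/c³) = 1.616 × 10⁻³⁵ m
8.91 × 5.297 × 10⁻¹¹ / 1.616 × 10⁻³⁵ = 2.920 × 10²⁵

2.920 × 10²⁵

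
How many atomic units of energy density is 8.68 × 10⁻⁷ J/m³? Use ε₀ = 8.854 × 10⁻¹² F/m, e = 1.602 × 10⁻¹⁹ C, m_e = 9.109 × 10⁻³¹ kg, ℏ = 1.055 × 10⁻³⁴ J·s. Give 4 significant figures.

2.963 × 10⁻²⁰

atomic unit of energy density: u_au = E_h/a₀³ = m_e⁴e¹⁰/((4πε₀)⁵ℏ⁸) = 2.929 × 10¹³ J/m³.
8.68 × 10⁻⁷ / 2.929 × 10¹³ = 2.963 × 10⁻²⁰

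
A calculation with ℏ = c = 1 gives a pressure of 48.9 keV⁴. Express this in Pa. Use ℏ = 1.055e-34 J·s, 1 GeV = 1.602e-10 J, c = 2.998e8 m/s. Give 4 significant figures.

1.018e15 Pa

Pressure is [E]/[L]³ = [E]⁴/(ℏc)³.
1 GeV⁴ → 1/(ℏc)³ × (1 GeV in J)⁴ = 2.082e37 Pa.
Convert the energy scale: 48.9 keV⁴ = 4.89e-23 GeV⁴.
Result: 4.89e-23 × 2.082e37 = 1.018e15 Pa.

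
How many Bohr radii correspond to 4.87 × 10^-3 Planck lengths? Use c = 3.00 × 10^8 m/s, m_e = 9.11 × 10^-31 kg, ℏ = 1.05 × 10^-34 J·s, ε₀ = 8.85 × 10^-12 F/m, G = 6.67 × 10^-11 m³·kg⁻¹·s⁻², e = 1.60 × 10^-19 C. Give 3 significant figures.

Planck length: ℓ_P = √(ℏG/c³) = 1.61 × 10^-35 m
Bohr radius: a₀ = 4πε₀ℏ²/(m_e e²) = 5.26 × 10^-11 m
4.87 × 10^-3 × 1.61 × 10^-35 / 5.26 × 10^-11 = 1.49 × 10^-27

1.49 × 10^-27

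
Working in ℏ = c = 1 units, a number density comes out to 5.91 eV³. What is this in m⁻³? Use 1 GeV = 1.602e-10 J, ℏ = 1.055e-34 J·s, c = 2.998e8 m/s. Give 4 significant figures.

Number density is [L]⁻³ = [E]³/(ℏc)³.
1 GeV³ → 1/(ℏc)³ × (1 GeV in J)³ = 1.299e47 m⁻³.
Convert the energy scale: 5.91 eV³ = 5.91e-27 GeV³.
Result: 5.91e-27 × 1.299e47 = 7.679e20 m⁻³.

7.679e20 m⁻³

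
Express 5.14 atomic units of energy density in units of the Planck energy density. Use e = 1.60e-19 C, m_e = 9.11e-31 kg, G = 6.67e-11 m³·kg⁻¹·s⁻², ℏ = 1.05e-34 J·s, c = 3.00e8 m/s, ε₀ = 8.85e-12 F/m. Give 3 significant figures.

atomic unit of energy density: u_au = E_h/a₀³ = m_e⁴e¹⁰/((4πε₀)⁵ℏ⁸) = 3.01e13 J/m³
Planck energy density: u_P = c⁷/(ℏG²) = 4.68e113 J/m³
5.14 × 3.01e13 / 4.68e113 = 3.31e-100

3.31e-100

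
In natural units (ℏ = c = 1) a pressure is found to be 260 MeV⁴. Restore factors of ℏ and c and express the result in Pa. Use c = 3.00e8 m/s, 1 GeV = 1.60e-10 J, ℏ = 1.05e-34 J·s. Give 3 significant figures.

Pressure is [E]/[L]³ = [E]⁴/(ℏc)³.
1 GeV⁴ → 1/(ℏc)³ × (1 GeV in J)⁴ = 2.10e37 Pa.
Convert the energy scale: 260 MeV⁴ = 2.60e-10 GeV⁴.
Result: 2.60e-10 × 2.10e37 = 5.45e27 Pa.

5.45e27 Pa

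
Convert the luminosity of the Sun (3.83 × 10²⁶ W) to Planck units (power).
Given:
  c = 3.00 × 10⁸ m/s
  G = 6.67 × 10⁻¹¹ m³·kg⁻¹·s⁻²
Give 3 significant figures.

1.05 × 10⁻²⁶

Planck power: P_P = c⁵/G = 3.64 × 10⁵² W.
3.83 × 10²⁶ / 3.64 × 10⁵² = 1.05 × 10⁻²⁶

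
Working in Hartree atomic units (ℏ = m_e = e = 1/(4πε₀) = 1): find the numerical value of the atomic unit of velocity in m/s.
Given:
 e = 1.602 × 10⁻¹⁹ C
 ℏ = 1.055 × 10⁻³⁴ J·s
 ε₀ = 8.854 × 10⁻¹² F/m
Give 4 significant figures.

2.186 × 10⁶ m/s

Dimensional analysis gives v_au = e²/(4πε₀ℏ).
  = 2.566 × 10⁻³⁸ / 1.174 × 10⁻⁴⁴
  = 2.186 × 10⁶ m/s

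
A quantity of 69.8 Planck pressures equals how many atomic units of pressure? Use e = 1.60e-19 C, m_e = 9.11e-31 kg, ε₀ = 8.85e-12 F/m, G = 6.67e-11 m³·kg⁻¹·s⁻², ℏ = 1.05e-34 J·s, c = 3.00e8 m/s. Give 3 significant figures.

1.08e102

Planck pressure: p_P = c⁷/(ℏG²) = 4.68e113 Pa
atomic unit of pressure: P_au = E_h/a₀³ = m_e⁴e¹⁰/((4πε₀)⁵ℏ⁸) = 3.01e13 Pa
69.8 × 4.68e113 / 3.01e13 = 1.08e102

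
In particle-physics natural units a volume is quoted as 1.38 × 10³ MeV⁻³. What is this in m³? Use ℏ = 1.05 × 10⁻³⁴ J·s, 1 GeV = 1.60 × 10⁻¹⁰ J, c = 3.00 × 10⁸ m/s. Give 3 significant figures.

Volume is [L]³ = [E]⁻³·(ℏc)³.
1 GeV⁻³ → (ℏc)³ × (1 GeV in J)⁻³ = 7.63 × 10⁻⁴⁸ m³.
Convert the energy scale: 1.38 × 10³ MeV⁻³ = 1.38 × 10¹² GeV⁻³.
Result: 1.38 × 10¹² × 7.63 × 10⁻⁴⁸ = 1.05 × 10⁻³⁵ m³.

1.05 × 10⁻³⁵ m³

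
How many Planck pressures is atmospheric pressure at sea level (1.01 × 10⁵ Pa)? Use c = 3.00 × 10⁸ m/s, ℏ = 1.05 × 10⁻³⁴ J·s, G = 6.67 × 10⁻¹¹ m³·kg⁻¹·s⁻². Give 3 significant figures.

Planck pressure: p_P = c⁷/(ℏG²) = 4.68 × 10¹¹³ Pa.
1.01 × 10⁵ / 4.68 × 10¹¹³ = 2.16 × 10⁻¹⁰⁹

2.16 × 10⁻¹⁰⁹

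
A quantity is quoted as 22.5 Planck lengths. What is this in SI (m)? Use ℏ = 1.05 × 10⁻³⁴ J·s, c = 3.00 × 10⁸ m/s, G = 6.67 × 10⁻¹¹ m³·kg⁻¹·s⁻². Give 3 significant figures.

One Planck length: ℓ_P = √(ℏG/c³) = 1.61 × 10⁻³⁵ m.
22.5 × 1.61 × 10⁻³⁵ m = 3.62 × 10⁻³⁴ m

3.62 × 10⁻³⁴ m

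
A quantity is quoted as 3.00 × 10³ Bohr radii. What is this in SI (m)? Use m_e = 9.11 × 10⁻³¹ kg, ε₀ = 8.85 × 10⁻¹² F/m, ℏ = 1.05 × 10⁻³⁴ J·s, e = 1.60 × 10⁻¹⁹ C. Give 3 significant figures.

1.58 × 10⁻⁷ m

One Bohr radius: a₀ = 4πε₀ℏ²/(m_e e²) = 5.26 × 10⁻¹¹ m.
3.00 × 10³ × 5.26 × 10⁻¹¹ m = 1.58 × 10⁻⁷ m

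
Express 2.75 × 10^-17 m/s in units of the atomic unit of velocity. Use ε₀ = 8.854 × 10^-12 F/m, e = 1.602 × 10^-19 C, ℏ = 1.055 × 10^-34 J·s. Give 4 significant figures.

1.258 × 10^-23

atomic unit of velocity: v_au = e²/(4πε₀ℏ) = 2.186 × 10^6 m/s.
2.75 × 10^-17 / 2.186 × 10^6 = 1.258 × 10^-23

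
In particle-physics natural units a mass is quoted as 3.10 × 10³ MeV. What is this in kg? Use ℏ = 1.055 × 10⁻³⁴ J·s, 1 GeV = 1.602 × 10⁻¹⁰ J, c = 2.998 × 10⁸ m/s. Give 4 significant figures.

5.525 × 10⁻²⁷ kg

Mass is [E]/c²; divide by c².
1 GeV → 1/c² × (1 GeV in J) = 1.782 × 10⁻²⁷ kg.
Convert the energy scale: 3.10 × 10³ MeV = 3.10 GeV.
Result: 3.10 × 1.782 × 10⁻²⁷ = 5.525 × 10⁻²⁷ kg.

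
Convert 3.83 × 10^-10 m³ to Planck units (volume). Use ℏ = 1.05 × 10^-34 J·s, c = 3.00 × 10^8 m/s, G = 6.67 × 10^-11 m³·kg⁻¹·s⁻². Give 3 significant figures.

Planck volume: V_P = (ℏG/c³)^(3/2) = 4.18 × 10^-105 m³.
3.83 × 10^-10 / 4.18 × 10^-105 = 9.17 × 10^94

9.17 × 10^94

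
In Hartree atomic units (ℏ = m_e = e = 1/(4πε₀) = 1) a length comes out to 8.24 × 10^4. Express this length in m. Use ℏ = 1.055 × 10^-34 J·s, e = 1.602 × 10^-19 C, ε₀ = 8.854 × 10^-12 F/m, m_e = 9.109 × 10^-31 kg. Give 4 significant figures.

One Bohr radius: a₀ = 4πε₀ℏ²/(m_e e²) = 5.297 × 10^-11 m.
8.24 × 10^4 × 5.297 × 10^-11 m = 4.365 × 10^-6 m

4.365 × 10^-6 m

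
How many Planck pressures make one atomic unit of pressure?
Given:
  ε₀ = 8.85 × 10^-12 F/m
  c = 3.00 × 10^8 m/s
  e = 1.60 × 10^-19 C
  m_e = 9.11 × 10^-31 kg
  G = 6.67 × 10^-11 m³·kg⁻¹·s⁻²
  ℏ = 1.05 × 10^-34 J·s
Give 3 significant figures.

atomic unit of pressure: P_au = E_h/a₀³ = m_e⁴e¹⁰/((4πε₀)⁵ℏ⁸) = 3.01 × 10^13 Pa
Planck pressure: p_P = c⁷/(ℏG²) = 4.68 × 10^113 Pa
ratio = 3.01 × 10^13 / 4.68 × 10^113 = 6.44 × 10^-101

6.44 × 10^-101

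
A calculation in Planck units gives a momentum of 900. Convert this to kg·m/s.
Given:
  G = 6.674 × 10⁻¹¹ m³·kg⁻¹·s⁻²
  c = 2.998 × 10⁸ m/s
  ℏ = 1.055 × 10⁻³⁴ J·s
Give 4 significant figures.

5.874 × 10³ kg·m/s

One Planck momentum: p_P = √(ℏc³/G) = 6.527 kg·m/s.
900 × 6.527 kg·m/s = 5.874 × 10³ kg·m/s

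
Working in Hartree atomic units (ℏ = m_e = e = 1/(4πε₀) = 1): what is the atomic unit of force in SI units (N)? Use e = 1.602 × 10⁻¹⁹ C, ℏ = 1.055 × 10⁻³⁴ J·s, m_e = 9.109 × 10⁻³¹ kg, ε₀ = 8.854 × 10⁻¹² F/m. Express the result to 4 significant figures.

8.220 × 10⁻⁸ N

From ℏ = m_e = e = 1/(4πε₀) = 1 the force scale is F_au = E_h/a₀ = m_e²e⁶/((4πε₀)³ℏ⁴).
E_h = 4.354 × 10⁻¹⁸ J
a₀ = 5.297 × 10⁻¹¹ m
E_h/a₀ = 8.220 × 10⁻⁸ N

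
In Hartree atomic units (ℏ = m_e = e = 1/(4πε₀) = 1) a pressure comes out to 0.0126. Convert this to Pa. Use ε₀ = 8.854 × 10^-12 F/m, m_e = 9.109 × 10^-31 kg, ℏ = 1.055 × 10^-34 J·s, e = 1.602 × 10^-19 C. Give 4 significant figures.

3.691 × 10^11 Pa

One atomic unit of pressure: P_au = E_h/a₀³ = m_e⁴e¹⁰/((4πε₀)⁵ℏ⁸) = 2.929 × 10^13 Pa.
0.0126 × 2.929 × 10^13 Pa = 3.691 × 10^11 Pa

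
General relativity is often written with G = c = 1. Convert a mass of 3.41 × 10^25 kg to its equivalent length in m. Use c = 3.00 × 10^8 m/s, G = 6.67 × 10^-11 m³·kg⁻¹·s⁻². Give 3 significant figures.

In G = c = 1 units mass has dimensions of length; the conversion factor is G/c².
3.41 × 10^25 kg × (G/c²) = 0.0253 m

0.0253 m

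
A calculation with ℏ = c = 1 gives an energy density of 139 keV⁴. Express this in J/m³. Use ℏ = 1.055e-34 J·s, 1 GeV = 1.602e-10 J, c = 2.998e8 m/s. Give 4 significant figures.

2.893e15 J/m³

[E]/[L]³ = [E]⁴/(ℏc)³; restore (ℏc)⁻³.
1 GeV⁴ → 1/(ℏc)³ × (1 GeV in J)⁴ = 2.082e37 J/m³.
Convert the energy scale: 139 keV⁴ = 1.39e-22 GeV⁴.
Result: 1.39e-22 × 2.082e37 = 2.893e15 J/m³.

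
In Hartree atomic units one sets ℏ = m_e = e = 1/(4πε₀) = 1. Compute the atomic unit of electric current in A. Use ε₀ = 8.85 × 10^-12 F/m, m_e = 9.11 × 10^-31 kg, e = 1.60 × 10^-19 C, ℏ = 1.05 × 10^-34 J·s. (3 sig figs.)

I_au = e E_h/ℏ = m_e e⁵/((4πε₀)²ℏ³)
E_h = 4.38 × 10^-18 J
e·E_h/ℏ = 6.67 × 10^-3 A

6.67 × 10^-3 A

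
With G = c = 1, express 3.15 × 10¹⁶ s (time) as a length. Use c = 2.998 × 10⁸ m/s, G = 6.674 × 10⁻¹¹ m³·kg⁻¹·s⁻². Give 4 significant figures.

Time → length via c.
3.15 × 10¹⁶ s × (c) = 9.444 × 10²⁴ m

9.444 × 10²⁴ m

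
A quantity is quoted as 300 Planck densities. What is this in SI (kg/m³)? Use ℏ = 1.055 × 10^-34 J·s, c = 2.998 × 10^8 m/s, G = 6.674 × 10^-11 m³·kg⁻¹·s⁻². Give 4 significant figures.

1.546 × 10^99 kg/m³

One Planck density: ρ_P = c⁵/(ℏG²) = 5.154 × 10^96 kg/m³.
300 × 5.154 × 10^96 kg/m³ = 1.546 × 10^99 kg/m³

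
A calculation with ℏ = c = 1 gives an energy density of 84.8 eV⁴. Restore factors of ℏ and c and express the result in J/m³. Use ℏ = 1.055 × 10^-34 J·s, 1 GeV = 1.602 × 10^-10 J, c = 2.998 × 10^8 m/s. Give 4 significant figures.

1.765 × 10^3 J/m³

[E]/[L]³ = [E]⁴/(ℏc)³; restore (ℏc)⁻³.
1 GeV⁴ → 1/(ℏc)³ × (1 GeV in J)⁴ = 2.082 × 10^37 J/m³.
Convert the energy scale: 84.8 eV⁴ = 8.48 × 10^-35 GeV⁴.
Result: 8.48 × 10^-35 × 2.082 × 10^37 = 1.765 × 10^3 J/m³.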